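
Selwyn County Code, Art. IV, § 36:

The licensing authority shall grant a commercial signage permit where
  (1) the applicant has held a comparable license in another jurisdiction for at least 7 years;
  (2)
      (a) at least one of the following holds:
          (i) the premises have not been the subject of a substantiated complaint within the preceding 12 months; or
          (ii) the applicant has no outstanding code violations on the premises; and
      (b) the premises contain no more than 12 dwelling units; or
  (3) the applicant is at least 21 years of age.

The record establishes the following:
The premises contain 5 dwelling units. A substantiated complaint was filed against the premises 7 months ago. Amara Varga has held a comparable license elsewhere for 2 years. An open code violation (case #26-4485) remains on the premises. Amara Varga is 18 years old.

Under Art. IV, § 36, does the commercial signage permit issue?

No — denied.

(1) prior license ≥ 7 yr — not satisfied.
(i) no complaint in 12 mo. — not met.
(ii) no code violations — not met.
(a): F OR F → false.
(b) ≤ 12 units — satisfied.
So (2) is not satisfied (F AND T).
(3) age ≥ 21 — not met.
So Overall is not satisfied (F OR F OR F).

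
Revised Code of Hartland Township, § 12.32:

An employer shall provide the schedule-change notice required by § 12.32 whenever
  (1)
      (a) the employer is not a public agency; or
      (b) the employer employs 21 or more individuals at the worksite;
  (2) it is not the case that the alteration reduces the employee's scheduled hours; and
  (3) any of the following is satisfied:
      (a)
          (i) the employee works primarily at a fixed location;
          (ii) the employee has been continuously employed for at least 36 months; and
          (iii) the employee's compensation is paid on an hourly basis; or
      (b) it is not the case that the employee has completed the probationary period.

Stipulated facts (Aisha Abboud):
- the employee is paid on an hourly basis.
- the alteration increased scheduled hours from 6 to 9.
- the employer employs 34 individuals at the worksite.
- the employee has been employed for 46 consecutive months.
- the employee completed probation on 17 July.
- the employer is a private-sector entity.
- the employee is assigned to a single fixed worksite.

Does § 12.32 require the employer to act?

Yes — required.

(a) not (public agency) — holds.
(b) ≥ 21 at site — holds.
(1): T OR T → true.
(2) not (hours reduced) — holds.
(i) fixed location — satisfied.
(ii) tenure ≥ 36 mo. — holds.
(iii) hourly-paid — met.
(a) = T AND T AND T = true.
(b) not (past probation) — not satisfied.
So (3) is satisfied (T OR F).
Overall = T AND T AND T = true.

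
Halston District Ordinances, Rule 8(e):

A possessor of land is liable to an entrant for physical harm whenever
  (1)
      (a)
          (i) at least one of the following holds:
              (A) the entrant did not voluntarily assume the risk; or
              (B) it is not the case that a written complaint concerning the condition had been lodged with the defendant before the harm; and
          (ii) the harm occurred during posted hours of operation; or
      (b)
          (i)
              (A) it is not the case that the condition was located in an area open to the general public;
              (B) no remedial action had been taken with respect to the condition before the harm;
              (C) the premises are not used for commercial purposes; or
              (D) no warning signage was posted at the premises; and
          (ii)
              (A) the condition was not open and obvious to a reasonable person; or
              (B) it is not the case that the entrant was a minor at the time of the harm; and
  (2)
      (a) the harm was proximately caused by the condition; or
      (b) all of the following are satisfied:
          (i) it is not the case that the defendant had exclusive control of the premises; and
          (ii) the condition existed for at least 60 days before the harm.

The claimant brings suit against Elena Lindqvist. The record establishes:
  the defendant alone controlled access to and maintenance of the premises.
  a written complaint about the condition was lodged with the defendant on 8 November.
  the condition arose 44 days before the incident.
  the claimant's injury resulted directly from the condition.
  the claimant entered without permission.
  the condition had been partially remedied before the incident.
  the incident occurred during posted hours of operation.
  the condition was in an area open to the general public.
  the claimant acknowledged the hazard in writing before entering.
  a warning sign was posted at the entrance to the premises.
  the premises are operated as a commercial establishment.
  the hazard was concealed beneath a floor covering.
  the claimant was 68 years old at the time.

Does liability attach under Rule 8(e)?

(A) no assumed risk — fails.
(B) not (complaint lodged) — not satisfied.
(i): F OR F → false.
(ii) during posted hours — satisfied.
(a): F AND T → false.
(A) not (public area) — not satisfied.
(B) no remedial action — not satisfied.
(C) not (commercial use) — fails.
(D) no signage posted — fails.
(i) = F OR F OR F OR F = false.
(A) not open/obvious — holds.
(B) not (entrant a minor) — satisfied.
(ii): T OR T → true.
(b) = F AND T = false.
So (1) is not satisfied (F OR F).
(a) proximate cause — satisfied.
(i) not (exclusive control) — not satisfied.
(ii) condition ≥60 days old — not met.
(b) = F AND F = false.
So (2) is satisfied (T OR F).
Overall: F AND T → false.

No — not liable.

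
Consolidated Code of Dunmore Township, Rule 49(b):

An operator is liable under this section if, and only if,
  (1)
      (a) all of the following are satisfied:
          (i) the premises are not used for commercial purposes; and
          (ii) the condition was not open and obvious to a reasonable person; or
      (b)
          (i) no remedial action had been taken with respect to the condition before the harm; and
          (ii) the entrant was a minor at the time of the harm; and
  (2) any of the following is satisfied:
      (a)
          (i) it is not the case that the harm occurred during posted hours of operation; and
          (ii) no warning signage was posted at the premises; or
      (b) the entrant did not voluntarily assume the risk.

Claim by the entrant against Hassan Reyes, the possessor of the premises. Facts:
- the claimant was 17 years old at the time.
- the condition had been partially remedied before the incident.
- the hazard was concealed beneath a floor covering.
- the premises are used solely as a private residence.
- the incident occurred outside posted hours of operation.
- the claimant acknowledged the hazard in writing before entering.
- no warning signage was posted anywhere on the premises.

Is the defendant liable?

(i) not (commercial use) — holds.
(ii) not open/obvious — satisfied.
(a) = T AND T = true.
(i) no remedial action — not satisfied.
(ii) entrant a minor — holds.
(b): F AND T → false.
So (1) is satisfied (T OR F).
(i) not (during posted hours) — met.
(ii) no signage posted — holds.
(a) = T AND T = true.
(b) no assumed risk — not met.
So (2) is satisfied (T OR F).
Overall: T AND T → true.

Yes — liable.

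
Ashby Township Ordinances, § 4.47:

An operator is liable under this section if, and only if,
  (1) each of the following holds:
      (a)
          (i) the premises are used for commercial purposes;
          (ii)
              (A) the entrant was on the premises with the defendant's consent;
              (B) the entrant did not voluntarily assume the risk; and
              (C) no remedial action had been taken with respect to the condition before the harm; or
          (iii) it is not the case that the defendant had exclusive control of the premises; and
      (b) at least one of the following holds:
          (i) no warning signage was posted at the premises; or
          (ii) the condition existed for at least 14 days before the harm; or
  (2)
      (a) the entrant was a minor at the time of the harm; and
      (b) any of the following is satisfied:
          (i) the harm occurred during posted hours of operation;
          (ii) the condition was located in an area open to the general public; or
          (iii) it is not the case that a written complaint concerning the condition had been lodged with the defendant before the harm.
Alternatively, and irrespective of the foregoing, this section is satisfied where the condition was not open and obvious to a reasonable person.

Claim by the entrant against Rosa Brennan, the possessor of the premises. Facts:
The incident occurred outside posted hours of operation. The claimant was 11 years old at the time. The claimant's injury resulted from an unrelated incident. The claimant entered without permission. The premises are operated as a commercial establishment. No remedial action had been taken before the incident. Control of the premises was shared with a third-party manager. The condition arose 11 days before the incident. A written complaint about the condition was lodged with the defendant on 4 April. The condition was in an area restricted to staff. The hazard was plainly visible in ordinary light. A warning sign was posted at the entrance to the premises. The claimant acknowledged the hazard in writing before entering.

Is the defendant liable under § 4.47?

No — not liable.

(i) commercial use — satisfied.
(A) consent to enter — not satisfied.
(B) no assumed risk — not met.
(C) no remedial action — satisfied.
(ii): F AND F AND T → false.
(iii) not (exclusive control) — met.
(a) = T OR F OR T = true.
(i) no signage posted — not met.
(ii) condition ≥14 days old — not satisfied.
(b) = F OR F = false.
(1): T AND F → false.
(a) entrant a minor — satisfied.
(i) during posted hours — not satisfied.
(ii) public area — not met.
(iii) not (complaint lodged) — not satisfied.
(b) = F OR F OR F = false.
(2) = T AND F = false.
So Overall is not satisfied (F OR F).
Exception (not open/obvious) — not satisfied.
Result: main false OR exception false → false.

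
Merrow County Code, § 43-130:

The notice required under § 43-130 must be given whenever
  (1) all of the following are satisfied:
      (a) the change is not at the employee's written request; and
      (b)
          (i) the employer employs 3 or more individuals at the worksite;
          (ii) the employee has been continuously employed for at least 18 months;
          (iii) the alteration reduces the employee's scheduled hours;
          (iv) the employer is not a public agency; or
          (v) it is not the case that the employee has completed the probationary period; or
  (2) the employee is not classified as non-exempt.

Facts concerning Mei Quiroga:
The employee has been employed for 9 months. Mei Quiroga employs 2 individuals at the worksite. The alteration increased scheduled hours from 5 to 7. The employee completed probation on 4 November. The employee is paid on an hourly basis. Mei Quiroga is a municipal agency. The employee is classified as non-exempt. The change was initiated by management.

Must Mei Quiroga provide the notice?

No — not required.

(a) not employee-requested — satisfied.
(i) ≥ 3 at site — fails.
(ii) tenure ≥ 18 mo. — fails.
(iii) hours reduced — not satisfied.
(iv) not (public agency) — not met.
(v) not (past probation) — fails.
(b): F OR F OR F OR F OR F → false.
(1) = T AND F = false.
(2) not (non-exempt) — not satisfied.
Overall = F OR F = false.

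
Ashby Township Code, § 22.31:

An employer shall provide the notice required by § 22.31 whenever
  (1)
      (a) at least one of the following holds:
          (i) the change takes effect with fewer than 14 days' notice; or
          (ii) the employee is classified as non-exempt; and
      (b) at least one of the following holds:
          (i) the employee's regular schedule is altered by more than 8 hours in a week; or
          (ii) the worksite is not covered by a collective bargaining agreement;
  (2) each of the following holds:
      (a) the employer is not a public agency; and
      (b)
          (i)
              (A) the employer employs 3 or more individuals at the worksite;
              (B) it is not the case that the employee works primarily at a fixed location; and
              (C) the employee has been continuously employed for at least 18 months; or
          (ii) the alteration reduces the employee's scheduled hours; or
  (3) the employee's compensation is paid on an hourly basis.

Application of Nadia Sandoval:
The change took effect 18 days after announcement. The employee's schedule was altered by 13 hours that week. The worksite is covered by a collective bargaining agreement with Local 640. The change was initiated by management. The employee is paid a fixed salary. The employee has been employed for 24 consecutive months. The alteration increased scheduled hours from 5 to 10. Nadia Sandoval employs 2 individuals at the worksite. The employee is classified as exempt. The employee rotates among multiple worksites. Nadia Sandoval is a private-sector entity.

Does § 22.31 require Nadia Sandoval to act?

(i) < 14 days' notice — not satisfied.
(ii) non-exempt — fails.
So (a) is not satisfied (F OR F).
(i) schedule shift > 8h — satisfied.
(ii) no CBA — fails.
(b) = T OR F = true.
So (1) is not satisfied (F AND T).
(a) not (public agency) — satisfied.
(A) ≥ 3 at site — not met.
(B) not (fixed location) — satisfied.
(C) tenure ≥ 18 mo. — satisfied.
So (i) is not satisfied (F AND T AND T).
(ii) hours reduced — not met.
(b): F OR F → false.
(2) = T AND F = false.
(3) hourly-paid — not satisfied.
Overall: F OR F OR F → false.

No — not required.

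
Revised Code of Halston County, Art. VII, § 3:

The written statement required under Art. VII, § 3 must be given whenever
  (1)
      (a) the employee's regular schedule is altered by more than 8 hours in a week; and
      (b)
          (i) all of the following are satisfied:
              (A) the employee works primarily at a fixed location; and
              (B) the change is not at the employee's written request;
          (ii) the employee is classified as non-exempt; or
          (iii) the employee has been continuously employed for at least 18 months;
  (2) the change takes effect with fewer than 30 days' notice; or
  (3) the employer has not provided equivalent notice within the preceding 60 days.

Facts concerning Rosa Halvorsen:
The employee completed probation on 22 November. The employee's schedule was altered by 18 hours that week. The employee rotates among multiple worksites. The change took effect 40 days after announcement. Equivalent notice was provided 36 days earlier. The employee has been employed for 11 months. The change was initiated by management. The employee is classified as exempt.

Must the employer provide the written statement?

(a) schedule shift > 8h — holds.
(A) fixed location — fails.
(B) not employee-requested — met.
(i): F AND T → false.
(ii) non-exempt — fails.
(iii) tenure ≥ 18 mo. — fails.
(b): F OR F OR F → false.
(1) = T AND F = false.
(2) < 30 days' notice — fails.
(3) no recent notice — not met.
So Overall is not satisfied (F OR F OR F).

No — not required.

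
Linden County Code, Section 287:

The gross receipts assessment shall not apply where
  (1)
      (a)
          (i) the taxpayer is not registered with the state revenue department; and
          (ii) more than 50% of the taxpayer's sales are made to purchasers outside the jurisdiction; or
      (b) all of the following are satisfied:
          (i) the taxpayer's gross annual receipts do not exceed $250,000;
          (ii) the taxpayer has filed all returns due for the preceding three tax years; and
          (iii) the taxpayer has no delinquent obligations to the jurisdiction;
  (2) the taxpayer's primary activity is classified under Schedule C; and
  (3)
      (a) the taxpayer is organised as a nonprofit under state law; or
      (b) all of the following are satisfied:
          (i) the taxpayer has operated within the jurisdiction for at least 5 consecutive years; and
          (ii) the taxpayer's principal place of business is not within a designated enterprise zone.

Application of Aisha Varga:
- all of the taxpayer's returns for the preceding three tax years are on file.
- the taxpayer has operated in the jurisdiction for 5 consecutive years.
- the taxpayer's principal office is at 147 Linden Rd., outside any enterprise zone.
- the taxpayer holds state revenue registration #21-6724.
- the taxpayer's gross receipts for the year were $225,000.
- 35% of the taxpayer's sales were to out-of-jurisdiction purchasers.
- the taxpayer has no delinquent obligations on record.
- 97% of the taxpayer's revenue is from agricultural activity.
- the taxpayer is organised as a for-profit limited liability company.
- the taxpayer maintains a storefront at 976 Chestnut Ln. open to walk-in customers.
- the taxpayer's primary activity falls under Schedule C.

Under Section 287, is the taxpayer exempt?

Yes — exempt.

(i) not (state-registered) — not satisfied.
(ii) >50% out-of-jur. sales — fails.
(a) = F AND F = false.
(i) receipts ≤ $250,000 — met.
(ii) returns current — met.
(iii) no delinquency — holds.
So (b) is satisfied (T AND T AND T).
(1): F OR T → true.
(2) Schedule C activity — met.
(a) nonprofit — fails.
(i) ≥ 5 yrs in jurisdiction — met.
(ii) not (in enterprise zone) — holds.
So (b) is satisfied (T AND T).
So (3) is satisfied (F OR T).
So Overall is satisfied (T AND T AND T).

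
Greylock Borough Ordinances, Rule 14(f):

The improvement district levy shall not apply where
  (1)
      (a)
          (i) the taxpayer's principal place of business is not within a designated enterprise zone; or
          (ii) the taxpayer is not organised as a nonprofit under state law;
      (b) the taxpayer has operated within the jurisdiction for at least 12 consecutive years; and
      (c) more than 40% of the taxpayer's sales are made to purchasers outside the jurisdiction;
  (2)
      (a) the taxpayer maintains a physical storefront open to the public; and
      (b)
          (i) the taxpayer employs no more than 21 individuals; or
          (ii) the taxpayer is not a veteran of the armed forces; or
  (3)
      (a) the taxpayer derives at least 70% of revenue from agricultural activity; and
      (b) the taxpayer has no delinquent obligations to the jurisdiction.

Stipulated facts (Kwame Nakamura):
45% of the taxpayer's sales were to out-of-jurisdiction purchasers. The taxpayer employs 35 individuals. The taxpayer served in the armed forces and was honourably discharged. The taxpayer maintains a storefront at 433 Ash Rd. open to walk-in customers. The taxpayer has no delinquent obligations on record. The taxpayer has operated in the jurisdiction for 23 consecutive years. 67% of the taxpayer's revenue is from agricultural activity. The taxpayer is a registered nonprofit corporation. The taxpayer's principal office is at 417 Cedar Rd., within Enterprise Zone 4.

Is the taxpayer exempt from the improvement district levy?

No — not exempt.

(i) not (in enterprise zone) — not met.
(ii) not (nonprofit) — not met.
(a) = F OR F = false.
(b) ≥ 12 yrs in jurisdiction — satisfied.
(c) >40% out-of-jur. sales — met.
(1) = F AND T AND T = false.
(a) has storefront — met.
(i) ≤ 21 employees — not satisfied.
(ii) not (veteran) — fails.
(b) = F OR F = false.
So (2) is not satisfied (T AND F).
(a) ≥70% agricultural — fails.
(b) no delinquency — satisfied.
(3) = F AND T = false.
Overall: F OR F OR F → false.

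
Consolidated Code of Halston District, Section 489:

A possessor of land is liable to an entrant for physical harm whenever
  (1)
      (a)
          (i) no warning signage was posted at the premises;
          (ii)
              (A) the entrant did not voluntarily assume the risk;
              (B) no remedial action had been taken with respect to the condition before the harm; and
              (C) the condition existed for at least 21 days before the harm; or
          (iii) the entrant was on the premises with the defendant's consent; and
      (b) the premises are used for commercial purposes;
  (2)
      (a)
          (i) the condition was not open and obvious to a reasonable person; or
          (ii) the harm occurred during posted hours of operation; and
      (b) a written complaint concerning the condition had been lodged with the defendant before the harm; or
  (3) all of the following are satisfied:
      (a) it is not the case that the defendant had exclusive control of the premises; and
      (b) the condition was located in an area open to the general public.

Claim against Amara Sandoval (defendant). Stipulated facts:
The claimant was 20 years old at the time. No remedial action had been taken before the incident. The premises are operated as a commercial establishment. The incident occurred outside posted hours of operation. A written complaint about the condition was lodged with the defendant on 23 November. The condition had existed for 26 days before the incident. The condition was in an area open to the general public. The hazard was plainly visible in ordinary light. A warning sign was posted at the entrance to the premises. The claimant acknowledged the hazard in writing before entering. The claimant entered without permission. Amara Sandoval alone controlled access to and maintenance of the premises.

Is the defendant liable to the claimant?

(i) no signage posted — not satisfied.
(A) no assumed risk — not satisfied.
(B) no remedial action — holds.
(C) condition ≥21 days old — met.
(ii): F AND T AND T → false.
(iii) consent to enter — not met.
(a) = F OR F OR F = false.
(b) commercial use — satisfied.
(1) = F AND T = false.
(i) not open/obvious — not met.
(ii) during posted hours — not met.
(a): F OR F → false.
(b) complaint lodged — met.
(2) = F AND T = false.
(a) not (exclusive control) — fails.
(b) public area — holds.
So (3) is not satisfied (F AND T).
So Overall is not satisfied (F OR F OR F).

No — not liable.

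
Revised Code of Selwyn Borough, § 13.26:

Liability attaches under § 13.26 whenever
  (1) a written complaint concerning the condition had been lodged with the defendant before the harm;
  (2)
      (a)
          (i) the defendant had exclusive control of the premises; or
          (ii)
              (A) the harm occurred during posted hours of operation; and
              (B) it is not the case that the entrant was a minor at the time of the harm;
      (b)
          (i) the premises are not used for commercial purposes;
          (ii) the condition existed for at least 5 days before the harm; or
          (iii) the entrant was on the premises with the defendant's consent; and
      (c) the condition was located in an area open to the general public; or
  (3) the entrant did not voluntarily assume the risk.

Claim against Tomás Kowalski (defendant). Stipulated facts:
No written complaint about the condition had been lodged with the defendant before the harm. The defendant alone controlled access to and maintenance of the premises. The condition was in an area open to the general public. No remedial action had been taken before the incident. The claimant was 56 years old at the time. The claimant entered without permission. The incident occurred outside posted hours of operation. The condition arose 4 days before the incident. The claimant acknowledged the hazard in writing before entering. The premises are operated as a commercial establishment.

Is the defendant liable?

(1) complaint lodged — fails.
(i) exclusive control — met.
(A) during posted hours — fails.
(B) not (entrant a minor) — holds.
(ii): F AND T → false.
So (a) is satisfied (T OR F).
(i) not (commercial use) — fails.
(ii) condition ≥5 days old — not satisfied.
(iii) consent to enter — fails.
So (b) is not satisfied (F OR F OR F).
(c) public area — met.
(2): T AND F AND T → false.
(3) no assumed risk — fails.
Overall: F OR F OR F → false.

No — not liable.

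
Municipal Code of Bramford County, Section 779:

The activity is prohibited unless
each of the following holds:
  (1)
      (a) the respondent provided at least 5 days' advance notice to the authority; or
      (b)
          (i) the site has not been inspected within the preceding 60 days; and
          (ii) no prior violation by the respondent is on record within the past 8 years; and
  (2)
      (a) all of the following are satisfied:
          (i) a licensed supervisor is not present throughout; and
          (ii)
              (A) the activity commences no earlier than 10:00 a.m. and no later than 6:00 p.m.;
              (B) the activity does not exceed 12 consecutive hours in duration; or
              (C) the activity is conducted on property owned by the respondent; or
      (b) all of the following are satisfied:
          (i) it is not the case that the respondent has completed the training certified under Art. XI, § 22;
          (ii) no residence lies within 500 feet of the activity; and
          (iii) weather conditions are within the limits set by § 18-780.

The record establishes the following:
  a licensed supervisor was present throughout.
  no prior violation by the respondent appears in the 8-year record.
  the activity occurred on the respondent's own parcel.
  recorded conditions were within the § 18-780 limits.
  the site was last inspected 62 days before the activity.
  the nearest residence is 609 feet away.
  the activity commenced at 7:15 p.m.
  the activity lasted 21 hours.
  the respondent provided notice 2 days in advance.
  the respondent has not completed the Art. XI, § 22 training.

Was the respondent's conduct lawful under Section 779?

Yes — lawful.

(a) ≥5 days' notice — fails.
(i) not (site inspected) — satisfied.
(ii) no prior violation — satisfied.
(b) = T AND T = true.
So (1) is satisfied (F OR T).
(i) not (supervisor present) — not met.
(A) start within hours — not met.
(B) ≤ 12 hrs duration — not met.
(C) own property — satisfied.
So (ii) is satisfied (F OR F OR T).
(a): F AND T → false.
(i) not (training certified) — holds.
(ii) no residence in 500 ft — holds.
(iii) weather ok — holds.
So (b) is satisfied (T AND T AND T).
(2): F OR T → true.
Overall: T AND T → true.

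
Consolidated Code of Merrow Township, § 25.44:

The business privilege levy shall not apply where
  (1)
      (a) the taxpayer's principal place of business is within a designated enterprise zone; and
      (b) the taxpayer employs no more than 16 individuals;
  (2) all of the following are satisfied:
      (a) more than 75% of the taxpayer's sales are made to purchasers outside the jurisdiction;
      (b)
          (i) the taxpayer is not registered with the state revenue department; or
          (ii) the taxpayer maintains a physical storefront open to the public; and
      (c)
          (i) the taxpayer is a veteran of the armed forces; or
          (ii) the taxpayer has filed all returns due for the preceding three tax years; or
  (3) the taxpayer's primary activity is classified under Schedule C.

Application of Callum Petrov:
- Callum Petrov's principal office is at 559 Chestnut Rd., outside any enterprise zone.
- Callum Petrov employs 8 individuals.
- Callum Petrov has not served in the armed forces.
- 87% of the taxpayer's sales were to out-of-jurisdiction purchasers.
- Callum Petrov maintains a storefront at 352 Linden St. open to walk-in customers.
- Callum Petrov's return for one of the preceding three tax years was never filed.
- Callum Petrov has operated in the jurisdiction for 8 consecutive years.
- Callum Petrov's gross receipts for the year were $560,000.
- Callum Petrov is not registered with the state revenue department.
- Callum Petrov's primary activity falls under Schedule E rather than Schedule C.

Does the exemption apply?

(a) in enterprise zone — not satisfied.
(b) ≤ 16 employees — holds.
So (1) is not satisfied (F AND T).
(a) >75% out-of-jur. sales — met.
(i) not (state-registered) — holds.
(ii) has storefront — met.
So (b) is satisfied (T OR T).
(i) veteran — fails.
(ii) returns current — not met.
(c) = F OR F = false.
(2): T AND T AND F → false.
(3) Schedule C activity — not satisfied.
Overall = F OR F OR F = false.

No — not exempt.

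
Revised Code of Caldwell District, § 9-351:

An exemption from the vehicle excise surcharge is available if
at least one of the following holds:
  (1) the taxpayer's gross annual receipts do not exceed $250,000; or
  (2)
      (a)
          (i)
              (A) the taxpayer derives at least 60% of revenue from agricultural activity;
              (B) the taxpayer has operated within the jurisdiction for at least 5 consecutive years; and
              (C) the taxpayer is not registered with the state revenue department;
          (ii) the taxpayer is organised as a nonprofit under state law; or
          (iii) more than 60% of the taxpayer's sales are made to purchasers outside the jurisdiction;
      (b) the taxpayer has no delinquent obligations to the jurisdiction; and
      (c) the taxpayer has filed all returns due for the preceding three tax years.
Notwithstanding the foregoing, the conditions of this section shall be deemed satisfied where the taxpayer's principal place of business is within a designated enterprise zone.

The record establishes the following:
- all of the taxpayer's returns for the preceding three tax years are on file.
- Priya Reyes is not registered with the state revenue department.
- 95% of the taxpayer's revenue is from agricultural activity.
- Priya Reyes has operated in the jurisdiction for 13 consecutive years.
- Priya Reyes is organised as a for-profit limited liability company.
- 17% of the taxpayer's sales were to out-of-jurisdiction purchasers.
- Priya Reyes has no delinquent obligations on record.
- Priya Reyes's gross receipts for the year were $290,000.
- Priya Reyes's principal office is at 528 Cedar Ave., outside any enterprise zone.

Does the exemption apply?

(1) receipts ≤ $250,000 — not met.
(A) ≥60% agricultural — holds.
(B) ≥ 5 yrs in jurisdiction — satisfied.
(C) not (state-registered) — satisfied.
(i): T AND T AND T → true.
(ii) nonprofit — not met.
(iii) >60% out-of-jur. sales — fails.
(a) = T OR F OR F = true.
(b) no delinquency — satisfied.
(c) returns current — satisfied.
(2) = T AND T AND T = true.
Overall = F OR T = true.
Exception (in enterprise zone) — not satisfied.
Result: main true OR exception false → true.

Yes — exempt.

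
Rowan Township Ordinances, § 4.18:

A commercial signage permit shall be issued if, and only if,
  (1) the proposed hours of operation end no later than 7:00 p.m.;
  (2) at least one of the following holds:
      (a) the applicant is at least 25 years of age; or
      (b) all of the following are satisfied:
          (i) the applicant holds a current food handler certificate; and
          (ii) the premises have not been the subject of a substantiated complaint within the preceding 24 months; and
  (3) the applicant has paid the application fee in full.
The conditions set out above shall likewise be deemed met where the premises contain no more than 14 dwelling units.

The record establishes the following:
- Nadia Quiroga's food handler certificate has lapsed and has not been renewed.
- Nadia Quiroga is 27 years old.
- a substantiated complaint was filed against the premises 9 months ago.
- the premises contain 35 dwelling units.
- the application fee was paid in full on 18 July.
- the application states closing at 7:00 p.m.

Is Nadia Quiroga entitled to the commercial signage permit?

Yes — granted.

(1) closes by 7 p.m. — met.
(a) age ≥ 25 — satisfied.
(i) food handler cert. — fails.
(ii) no complaint in 24 mo. — not satisfied.
(b): F AND F → false.
(2) = T OR F = true.
(3) fee paid — satisfied.
Overall: T AND T AND T → true.
Exception (≤ 14 units) — not satisfied.
Result: main true OR exception false → true.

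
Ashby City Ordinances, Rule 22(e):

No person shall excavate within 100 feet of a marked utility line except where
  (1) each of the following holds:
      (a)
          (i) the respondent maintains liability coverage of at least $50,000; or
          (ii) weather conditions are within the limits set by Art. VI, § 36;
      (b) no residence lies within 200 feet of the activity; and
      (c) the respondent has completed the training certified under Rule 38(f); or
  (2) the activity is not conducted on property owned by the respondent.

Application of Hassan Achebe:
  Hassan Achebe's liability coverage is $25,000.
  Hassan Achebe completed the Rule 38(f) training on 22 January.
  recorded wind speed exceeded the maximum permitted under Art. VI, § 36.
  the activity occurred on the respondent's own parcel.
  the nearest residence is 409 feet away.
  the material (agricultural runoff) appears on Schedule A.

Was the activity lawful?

(i) coverage ≥ $50,000 — fails.
(ii) weather ok — not satisfied.
So (a) is not satisfied (F OR F).
(b) no residence in 200 ft — satisfied.
(c) training certified — satisfied.
So (1) is not satisfied (F AND T AND T).
(2) not (own property) — not satisfied.
So Overall is not satisfied (F OR F).

No — unlawful.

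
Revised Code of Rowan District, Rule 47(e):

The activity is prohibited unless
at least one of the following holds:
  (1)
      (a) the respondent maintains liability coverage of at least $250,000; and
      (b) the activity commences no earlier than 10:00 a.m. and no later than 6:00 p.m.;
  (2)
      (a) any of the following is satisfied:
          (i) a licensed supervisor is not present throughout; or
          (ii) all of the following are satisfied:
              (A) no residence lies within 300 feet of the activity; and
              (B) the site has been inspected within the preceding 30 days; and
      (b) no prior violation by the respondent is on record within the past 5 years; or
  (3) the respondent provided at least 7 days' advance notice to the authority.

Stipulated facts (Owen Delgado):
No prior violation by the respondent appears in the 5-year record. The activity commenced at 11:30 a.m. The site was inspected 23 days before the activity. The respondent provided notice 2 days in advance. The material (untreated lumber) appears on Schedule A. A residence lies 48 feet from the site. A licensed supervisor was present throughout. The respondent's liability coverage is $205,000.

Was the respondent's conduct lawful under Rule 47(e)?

No — unlawful.

(a) coverage ≥ $250,000 — not satisfied.
(b) start within hours — satisfied.
So (1) is not satisfied (F AND T).
(i) not (supervisor present) — not met.
(A) no residence in 300 ft — not satisfied.
(B) site inspected — met.
(ii): F AND T → false.
(a) = F OR F = false.
(b) no prior violation — holds.
(2): F AND T → false.
(3) ≥7 days' notice — not satisfied.
Overall = F OR F OR F = false.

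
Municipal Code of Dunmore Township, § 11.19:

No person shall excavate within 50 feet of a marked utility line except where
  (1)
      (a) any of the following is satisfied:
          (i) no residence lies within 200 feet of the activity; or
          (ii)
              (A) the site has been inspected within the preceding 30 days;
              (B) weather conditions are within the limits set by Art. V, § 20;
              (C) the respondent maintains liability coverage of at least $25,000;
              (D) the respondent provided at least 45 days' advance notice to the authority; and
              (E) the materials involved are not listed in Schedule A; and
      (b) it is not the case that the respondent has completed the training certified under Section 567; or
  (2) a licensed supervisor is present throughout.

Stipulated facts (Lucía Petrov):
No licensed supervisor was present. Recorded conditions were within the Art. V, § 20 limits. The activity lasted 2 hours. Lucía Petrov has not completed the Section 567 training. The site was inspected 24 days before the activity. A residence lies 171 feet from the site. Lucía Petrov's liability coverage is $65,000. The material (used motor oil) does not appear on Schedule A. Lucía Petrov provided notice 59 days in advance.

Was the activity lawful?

(i) no residence in 200 ft — not met.
(A) site inspected — met.
(B) weather ok — met.
(C) coverage ≥ $25,000 — holds.
(D) ≥45 days' notice — holds.
(E) not (Schedule A material) — satisfied.
So (ii) is satisfied (T AND T AND T AND T AND T).
So (a) is satisfied (F OR T).
(b) not (training certified) — satisfied.
(1): T AND T → true.
(2) supervisor present — not satisfied.
Overall: T OR F → true.

Yes — lawful.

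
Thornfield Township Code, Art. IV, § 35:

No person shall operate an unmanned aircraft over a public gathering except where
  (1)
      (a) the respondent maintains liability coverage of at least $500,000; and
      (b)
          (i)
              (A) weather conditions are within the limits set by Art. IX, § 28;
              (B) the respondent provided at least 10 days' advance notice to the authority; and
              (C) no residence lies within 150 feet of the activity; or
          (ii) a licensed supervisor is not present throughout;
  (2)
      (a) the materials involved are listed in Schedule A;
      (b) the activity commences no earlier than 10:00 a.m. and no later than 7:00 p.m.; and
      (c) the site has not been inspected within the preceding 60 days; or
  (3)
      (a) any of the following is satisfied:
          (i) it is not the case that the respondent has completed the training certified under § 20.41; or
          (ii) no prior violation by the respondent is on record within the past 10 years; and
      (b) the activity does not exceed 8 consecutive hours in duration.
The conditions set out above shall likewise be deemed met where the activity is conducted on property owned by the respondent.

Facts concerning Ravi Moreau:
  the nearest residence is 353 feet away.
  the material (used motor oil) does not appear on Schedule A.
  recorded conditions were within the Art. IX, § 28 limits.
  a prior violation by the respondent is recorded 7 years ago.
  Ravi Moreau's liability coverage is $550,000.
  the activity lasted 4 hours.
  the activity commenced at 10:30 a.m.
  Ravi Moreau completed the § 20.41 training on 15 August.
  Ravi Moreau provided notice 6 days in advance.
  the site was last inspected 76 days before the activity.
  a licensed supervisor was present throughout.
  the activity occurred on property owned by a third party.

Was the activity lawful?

No — unlawful.

(a) coverage ≥ $500,000 — satisfied.
(A) weather ok — holds.
(B) ≥10 days' notice — not satisfied.
(C) no residence in 150 ft — holds.
(i): T AND F AND T → false.
(ii) not (supervisor present) — not satisfied.
So (b) is not satisfied (F OR F).
(1): T AND F → false.
(a) Schedule A material — not met.
(b) start within hours — satisfied.
(c) not (site inspected) — holds.
(2): F AND T AND T → false.
(i) not (training certified) — fails.
(ii) no prior violation — not met.
(a): F OR F → false.
(b) ≤ 8 hrs duration — met.
(3) = F AND T = false.
Overall: F OR F OR F → false.
Exception (own property) — not satisfied.
Result: main false OR exception false → false.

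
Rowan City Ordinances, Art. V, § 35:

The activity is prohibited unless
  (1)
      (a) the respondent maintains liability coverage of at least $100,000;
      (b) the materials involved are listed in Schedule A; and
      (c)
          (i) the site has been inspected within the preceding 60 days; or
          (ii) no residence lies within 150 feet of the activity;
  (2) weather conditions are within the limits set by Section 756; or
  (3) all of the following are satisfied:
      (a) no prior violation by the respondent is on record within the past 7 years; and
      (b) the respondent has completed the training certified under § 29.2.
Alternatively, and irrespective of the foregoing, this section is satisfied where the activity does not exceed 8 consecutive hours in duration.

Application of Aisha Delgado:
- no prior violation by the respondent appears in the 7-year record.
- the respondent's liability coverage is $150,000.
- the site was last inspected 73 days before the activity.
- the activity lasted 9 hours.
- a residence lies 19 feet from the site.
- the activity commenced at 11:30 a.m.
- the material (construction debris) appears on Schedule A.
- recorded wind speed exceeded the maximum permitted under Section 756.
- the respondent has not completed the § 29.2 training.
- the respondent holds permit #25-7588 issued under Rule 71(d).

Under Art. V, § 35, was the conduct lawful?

(a) coverage ≥ $100,000 — satisfied.
(b) Schedule A material — holds.
(i) site inspected — not met.
(ii) no residence in 150 ft — fails.
So (c) is not satisfied (F OR F).
(1): T AND T AND F → false.
(2) weather ok — fails.
(a) no prior violation — met.
(b) training certified — not satisfied.
(3): T AND F → false.
So Overall is not satisfied (F OR F OR F).
Exception (≤ 8 hrs duration) — not satisfied.
Result: main false OR exception false → false.

No — unlawful.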